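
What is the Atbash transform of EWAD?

VDZW

E(4) → V(21)
W(22) → D(3)
A(0) → Z(25)
D(3) → W(22)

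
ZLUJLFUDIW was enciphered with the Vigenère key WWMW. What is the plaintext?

Repeat the key across the ciphertext: WWMWWWMWWW
Z(25)−W(22): 3 → D
L(11)−W(22): -11≡15 → P
U(20)−M(12): 8 → I
J(9)−W(22): -13≡13 → N
L(11)−W(22): -11≡15 → P
F(5)−W(22): -17≡9 → J
U(20)−M(12): 8 → I
D(3)−W(22): -19≡7 → H
I(8)−W(22): -14≡12 → M
W(22)−W(22): 0 → A

DPINPJIHMA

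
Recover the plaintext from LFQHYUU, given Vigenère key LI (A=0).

Repeat the key across the ciphertext: LILILIL
L(11)−L(11): 0 → A
F(5)−I(8): -3≡23 → X
Q(16)−L(11): 5 → F
H(7)−I(8): -1≡25 → Z
Y(24)−L(11): 13 → N
U(20)−I(8): 12 → M
U(20)−L(11): 9 → J

AXFZNMJ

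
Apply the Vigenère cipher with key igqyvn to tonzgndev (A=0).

Repeat the key across the message: igqyvnigq
t(19)+i(8): 27≡1 → b
o(14)+g(6): 20 → u
n(13)+q(16): 29≡3 → d
z(25)+y(24): 49≡23 → x
g(6)+v(21): 27≡1 → b
n(13)+n(13): 26≡0 → a
d(3)+i(8): 11 → l
e(4)+g(6): 10 → k
v(21)+q(16): 37≡11 → l

budxbalkl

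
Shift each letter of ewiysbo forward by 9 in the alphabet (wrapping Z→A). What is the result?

nfrhbkx

e(4): 4+9=13 → n
w(22): 22+9=31≡5 → f
i(8): 8+9=17 → r
y(24): 24+9=33≡7 → h
s(18): 18+9=27≡1 → b
b(1): 1+9=10 → k
o(14): 14+9=23 → x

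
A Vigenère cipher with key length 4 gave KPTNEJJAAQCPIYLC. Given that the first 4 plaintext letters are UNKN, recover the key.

QCJA

Subtract each crib letter from the matching ciphertext letter (mod 26):
K(10)−U(20)=-10≡16 → Q
P(15)−N(13)=2 → C
T(19)−K(10)=9 → J
N(13)−N(13)=0 → A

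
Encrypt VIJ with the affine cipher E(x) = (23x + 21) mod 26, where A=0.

KXU

V(21): 23·21+21=504≡10 → K
I(8): 23·8+21=205≡23 → X
J(9): 23·9+21=228≡20 → U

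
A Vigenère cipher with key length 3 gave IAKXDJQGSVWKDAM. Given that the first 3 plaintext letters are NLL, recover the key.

VPZ

Subtract each crib letter from the matching ciphertext letter (mod 26):
I(8)−N(13)=-5≡21 → V
A(0)−L(11)=-11≡15 → P
K(10)−L(11)=-1≡25 → Z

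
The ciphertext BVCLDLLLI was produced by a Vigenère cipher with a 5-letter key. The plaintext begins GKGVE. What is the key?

VLWQZ

Subtract each crib letter from the matching ciphertext letter (mod 26):
B(1)−G(6)=-5≡21 → V
V(21)−K(10)=11 → L
C(2)−G(6)=-4≡22 → W
L(11)−V(21)=-10≡16 → Q
D(3)−E(4)=-1≡25 → Z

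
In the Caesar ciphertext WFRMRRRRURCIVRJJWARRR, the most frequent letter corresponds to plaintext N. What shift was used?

4

The most frequent ciphertext letter is R (appears 10 times).
R is position 17; N is position 13.
Shift = 4.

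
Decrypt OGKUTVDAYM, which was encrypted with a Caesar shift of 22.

SKOYXZHECQ

O(14): 14−22=-8≡18 → S
G(6): 6−22=-16≡10 → K
K(10): 10−22=-12≡14 → O
U(20): 20−22=-2≡24 → Y
T(19): 19−22=-3≡23 → X
V(21): 21−22=-1≡25 → Z
D(3): 3−22=-19≡7 → H
A(0): 0−22=-22≡4 → E
Y(24): 24−22=2 → C
M(12): 12−22=-10≡16 → Q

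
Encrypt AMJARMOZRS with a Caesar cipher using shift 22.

A(0): 0+22=22 → W
M(12): 12+22=34≡8 → I
J(9): 9+22=31≡5 → F
A(0): 0+22=22 → W
R(17): 17+22=39≡13 → N
M(12): 12+22=34≡8 → I
O(14): 14+22=36≡10 → K
Z(25): 25+22=47≡21 → V
R(17): 17+22=39≡13 → N
S(18): 18+22=40≡14 → O

WIFWNIKVNO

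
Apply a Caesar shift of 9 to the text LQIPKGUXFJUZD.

UZRYTPDGOSDIM

L(11): 11+9=20 → U
Q(16): 16+9=25 → Z
I(8): 8+9=17 → R
P(15): 15+9=24 → Y
K(10): 10+9=19 → T
G(6): 6+9=15 → P
U(20): 20+9=29≡3 → D
X(23): 23+9=32≡6 → G
F(5): 5+9=14 → O
J(9): 9+9=18 → S
U(20): 20+9=29≡3 → D
Z(25): 25+9=34≡8 → I
D(3): 3+9=12 → M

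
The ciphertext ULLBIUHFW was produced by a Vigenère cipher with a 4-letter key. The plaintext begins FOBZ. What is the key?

Subtract each crib letter from the matching ciphertext letter (mod 26):
U(20)−F(5)=15 → P
L(11)−O(14)=-3≡23 → X
L(11)−B(1)=10 → K
B(1)−Z(25)=-24≡2 → C

PXKC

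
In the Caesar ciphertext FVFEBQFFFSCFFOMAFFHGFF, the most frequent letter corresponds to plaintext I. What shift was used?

23

The most frequent ciphertext letter is F (appears 11 times).
F is position 5; I is position 8.
Shift = -3≡23.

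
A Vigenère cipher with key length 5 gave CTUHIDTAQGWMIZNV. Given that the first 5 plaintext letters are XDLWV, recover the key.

Subtract each crib letter from the matching ciphertext letter (mod 26):
C(2)−X(23)=-21≡5 → F
T(19)−D(3)=16 → Q
U(20)−L(11)=9 → J
H(7)−W(22)=-15≡11 → L
I(8)−V(21)=-13≡13 → N

FQJLN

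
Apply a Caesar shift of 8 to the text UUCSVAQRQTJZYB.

U(20): 20+8=28≡2 → C
U(20): 20+8=28≡2 → C
C(2): 2+8=10 → K
S(18): 18+8=26≡0 → A
V(21): 21+8=29≡3 → D
A(0): 0+8=8 → I
Q(16): 16+8=24 → Y
R(17): 17+8=25 → Z
Q(16): 16+8=24 → Y
T(19): 19+8=27≡1 → B
J(9): 9+8=17 → R
Z(25): 25+8=33≡7 → H
Y(24): 24+8=32≡6 → G
B(1): 1+8=9 → J

CCKADIYZYBRHGJ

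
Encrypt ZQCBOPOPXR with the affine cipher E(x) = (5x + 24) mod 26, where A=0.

Z(25): 5·25+24=149≡19 → T
Q(16): 5·16+24=104≡0 → A
C(2): 5·2+24=34≡8 → I
B(1): 5·1+24=29≡3 → D
O(14): 5·14+24=94≡16 → Q
P(15): 5·15+24=99≡21 → V
O(14): 5·14+24=94≡16 → Q
P(15): 5·15+24=99≡21 → V
X(23): 5·23+24=139≡9 → J
R(17): 5·17+24=109≡5 → F

TAIDQVQVJF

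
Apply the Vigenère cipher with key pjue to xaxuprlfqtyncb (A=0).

Repeat the key across the message: pjuepjuepjuepj
x(23)+p(15): 38≡12 → m
a(0)+j(9): 9 → j
x(23)+u(20): 43≡17 → r
u(20)+e(4): 24 → y
p(15)+p(15): 30≡4 → e
r(17)+j(9): 26≡0 → a
l(11)+u(20): 31≡5 → f
f(5)+e(4): 9 → j
q(16)+p(15): 31≡5 → f
t(19)+j(9): 28≡2 → c
y(24)+u(20): 44≡18 → s
n(13)+e(4): 17 → r
c(2)+p(15): 17 → r
b(1)+j(9): 10 → k

mjryeafjfcsrrk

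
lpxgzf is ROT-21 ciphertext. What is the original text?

l(11): 11−21=-10≡16 → q
p(15): 15−21=-6≡20 → u
x(23): 23−21=2 → c
g(6): 6−21=-15≡11 → l
z(25): 25−21=4 → e
f(5): 5−21=-16≡10 → k

quclek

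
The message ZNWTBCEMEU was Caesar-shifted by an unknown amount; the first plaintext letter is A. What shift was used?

From the crib: Z(25)−A(0)=25, so the shift is 25.

25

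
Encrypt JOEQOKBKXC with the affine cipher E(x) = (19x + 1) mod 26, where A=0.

QHZTHJUJWN

J(9): 19·9+1=172≡16 → Q
O(14): 19·14+1=267≡7 → H
E(4): 19·4+1=77≡25 → Z
Q(16): 19·16+1=305≡19 → T
O(14): 19·14+1=267≡7 → H
K(10): 19·10+1=191≡9 → J
B(1): 19·1+1=20 → U
K(10): 19·10+1=191≡9 → J
X(23): 19·23+1=438≡22 → W
C(2): 19·2+1=39≡13 → N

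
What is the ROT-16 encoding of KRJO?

K(10): 10+16=26≡0 → A
R(17): 17+16=33≡7 → H
J(9): 9+16=25 → Z
O(14): 14+16=30≡4 → E

AHZE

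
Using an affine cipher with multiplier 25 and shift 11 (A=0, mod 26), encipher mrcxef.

m(12): 25·12+11=311≡25 → z
r(17): 25·17+11=436≡20 → u
c(2): 25·2+11=61≡9 → j
x(23): 25·23+11=586≡14 → o
e(4): 25·4+11=111≡7 → h
f(5): 25·5+11=136≡6 → g

zujohg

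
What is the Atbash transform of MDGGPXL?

NWTTKCO

M(12) → N(13)
D(3) → W(22)
G(6) → T(19)
G(6) → T(19)
P(15) → K(10)
X(23) → C(2)
L(11) → O(14)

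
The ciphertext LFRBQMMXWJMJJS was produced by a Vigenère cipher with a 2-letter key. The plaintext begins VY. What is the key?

QH

Subtract each crib letter from the matching ciphertext letter (mod 26):
L(11)−V(21)=-10≡16 → Q
F(5)−Y(24)=-19≡7 → H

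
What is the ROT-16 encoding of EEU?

UUK

E(4): 4+16=20 → U
E(4): 4+16=20 → U
U(20): 20+16=36≡10 → K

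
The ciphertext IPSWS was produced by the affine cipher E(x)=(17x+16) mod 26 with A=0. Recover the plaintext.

The inverse of 17 mod 26 is 23, since 17·23=391≡1. Apply D(y)=23·(y−16) mod 26:
I(8): 23·(8−16)=-184≡24 → Y
P(15): 23·(15−16)=-23≡3 → D
S(18): 23·(18−16)=46≡20 → U
W(22): 23·(22−16)=138≡8 → I
S(18): 23·(18−16)=46≡20 → U

YDUIU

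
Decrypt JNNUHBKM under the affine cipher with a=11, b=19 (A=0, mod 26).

The inverse of 11 mod 26 is 19, since 11·19=209≡1. Apply D(y)=19·(y−19) mod 26:
J(9): 19·(9−19)=-190≡18 → S
N(13): 19·(13−19)=-114≡16 → Q
N(13): 19·(13−19)=-114≡16 → Q
U(20): 19·(20−19)=19 → T
H(7): 19·(7−19)=-228≡6 → G
B(1): 19·(1−19)=-342≡22 → W
K(10): 19·(10−19)=-171≡11 → L
M(12): 19·(12−19)=-133≡23 → X

SQQTGWLX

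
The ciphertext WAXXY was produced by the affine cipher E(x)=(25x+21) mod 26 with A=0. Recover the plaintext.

The inverse of 25 mod 26 is 25, since 25·25=625≡1. Apply D(y)=25·(y−21) mod 26:
W(22): 25·(22−21)=25 → Z
A(0): 25·(0−21)=-525≡21 → V
X(23): 25·(23−21)=50≡24 → Y
X(23): 25·(23−21)=50≡24 → Y
Y(24): 25·(24−21)=75≡23 → X

ZVYYX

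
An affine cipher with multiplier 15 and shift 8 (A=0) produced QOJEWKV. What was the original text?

EQHYUON

The inverse of 15 mod 26 is 7, since 15·7=105≡1. Apply D(y)=7·(y−8) mod 26:
Q(16): 7·(16−8)=56≡4 → E
O(14): 7·(14−8)=42≡16 → Q
J(9): 7·(9−8)=7 → H
E(4): 7·(4−8)=-28≡24 → Y
W(22): 7·(22−8)=98≡20 → U
K(10): 7·(10−8)=14 → O
V(21): 7·(21−8)=91≡13 → N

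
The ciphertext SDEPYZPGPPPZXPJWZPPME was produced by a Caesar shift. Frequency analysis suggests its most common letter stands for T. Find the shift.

22

The most frequent ciphertext letter is P (appears 8 times).
P is position 15; T is position 19.
Shift = -4≡22.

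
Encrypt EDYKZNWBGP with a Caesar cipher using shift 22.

E(4): 4+22=26≡0 → A
D(3): 3+22=25 → Z
Y(24): 24+22=46≡20 → U
K(10): 10+22=32≡6 → G
Z(25): 25+22=47≡21 → V
N(13): 13+22=35≡9 → J
W(22): 22+22=44≡18 → S
B(1): 1+22=23 → X
G(6): 6+22=28≡2 → C
P(15): 15+22=37≡11 → L

AZUGVJSXCL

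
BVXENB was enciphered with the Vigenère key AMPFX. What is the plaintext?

Repeat the key across the ciphertext: AMPFXA
B(1)−A(0): 1 → B
V(21)−M(12): 9 → J
X(23)−P(15): 8 → I
E(4)−F(5): -1≡25 → Z
N(13)−X(23): -10≡16 → Q
B(1)−A(0): 1 → B

BJIZQB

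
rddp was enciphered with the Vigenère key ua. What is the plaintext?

xdjp

Repeat the key across the ciphertext: uaua
r(17)−u(20): -3≡23 → x
d(3)−a(0): 3 → d
d(3)−u(20): -17≡9 → j
p(15)−a(0): 15 → p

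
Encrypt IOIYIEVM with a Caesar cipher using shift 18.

I(8): 8+18=26≡0 → A
O(14): 14+18=32≡6 → G
I(8): 8+18=26≡0 → A
Y(24): 24+18=42≡16 → Q
I(8): 8+18=26≡0 → A
E(4): 4+18=22 → W
V(21): 21+18=39≡13 → N
M(12): 12+18=30≡4 → E

AGAQAWNE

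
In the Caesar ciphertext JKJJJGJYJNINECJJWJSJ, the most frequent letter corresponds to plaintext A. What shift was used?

The most frequent ciphertext letter is J (appears 10 times).
J is position 9; A is position 0.
Shift = 9.

9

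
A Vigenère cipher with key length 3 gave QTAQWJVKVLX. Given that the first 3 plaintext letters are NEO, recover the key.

DPM

Subtract each crib letter from the matching ciphertext letter (mod 26):
Q(16)−N(13)=3 → D
T(19)−E(4)=15 → P
A(0)−O(14)=-14≡12 → M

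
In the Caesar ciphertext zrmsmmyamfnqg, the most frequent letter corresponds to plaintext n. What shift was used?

The most frequent ciphertext letter is m (appears 4 times).
m is position 12; n is position 13.
Shift = -1≡25.

25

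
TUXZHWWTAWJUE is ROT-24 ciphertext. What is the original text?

T(19): 19−24=-5≡21 → V
U(20): 20−24=-4≡22 → W
X(23): 23−24=-1≡25 → Z
Z(25): 25−24=1 → B
H(7): 7−24=-17≡9 → J
W(22): 22−24=-2≡24 → Y
W(22): 22−24=-2≡24 → Y
T(19): 19−24=-5≡21 → V
A(0): 0−24=-24≡2 → C
W(22): 22−24=-2≡24 → Y
J(9): 9−24=-15≡11 → L
U(20): 20−24=-4≡22 → W
E(4): 4−24=-20≡6 → G

VWZBJYYVCYLWG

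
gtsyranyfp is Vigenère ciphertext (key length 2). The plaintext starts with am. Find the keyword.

Subtract each crib letter from the matching ciphertext letter (mod 26):
g(6)−a(0)=6 → g
t(19)−m(12)=7 → h

gh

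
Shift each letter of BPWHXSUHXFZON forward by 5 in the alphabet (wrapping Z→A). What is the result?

B(1): 1+5=6 → G
P(15): 15+5=20 → U
W(22): 22+5=27≡1 → B
H(7): 7+5=12 → M
X(23): 23+5=28≡2 → C
S(18): 18+5=23 → X
U(20): 20+5=25 → Z
H(7): 7+5=12 → M
X(23): 23+5=28≡2 → C
F(5): 5+5=10 → K
Z(25): 25+5=30≡4 → E
O(14): 14+5=19 → T
N(13): 13+5=18 → S

GUBMCXZMCKETS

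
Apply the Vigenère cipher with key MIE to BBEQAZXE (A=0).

Repeat the key across the message: MIEMIEMI
B(1)+M(12): 13 → N
B(1)+I(8): 9 → J
E(4)+E(4): 8 → I
Q(16)+M(12): 28≡2 → C
A(0)+I(8): 8 → I
Z(25)+E(4): 29≡3 → D
X(23)+M(12): 35≡9 → J
E(4)+I(8): 12 → M

NJICIDJM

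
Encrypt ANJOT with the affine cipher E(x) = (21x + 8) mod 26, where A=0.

IVPQR

A(0): 21·0+8=8 → I
N(13): 21·13+8=281≡21 → V
J(9): 21·9+8=197≡15 → P
O(14): 21·14+8=302≡16 → Q
T(19): 21·19+8=407≡17 → R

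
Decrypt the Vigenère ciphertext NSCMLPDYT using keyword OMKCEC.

Repeat the key across the ciphertext: OMKCECOMK
N(13)−O(14): -1≡25 → Z
S(18)−M(12): 6 → G
C(2)−K(10): -8≡18 → S
M(12)−C(2): 10 → K
L(11)−E(4): 7 → H
P(15)−C(2): 13 → N
D(3)−O(14): -11≡15 → P
Y(24)−M(12): 12 → M
T(19)−K(10): 9 → J

ZGSKHNPMJ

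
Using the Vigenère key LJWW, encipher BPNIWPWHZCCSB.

MYJEHYSDKLYOM

Repeat the key across the message: LJWWLJWWLJWWL
B(1)+L(11): 12 → M
P(15)+J(9): 24 → Y
N(13)+W(22): 35≡9 → J
I(8)+W(22): 30≡4 → E
W(22)+L(11): 33≡7 → H
P(15)+J(9): 24 → Y
W(22)+W(22): 44≡18 → S
H(7)+W(22): 29≡3 → D
Z(25)+L(11): 36≡10 → K
C(2)+J(9): 11 → L
C(2)+W(22): 24 → Y
S(18)+W(22): 40≡14 → O
B(1)+L(11): 12 → M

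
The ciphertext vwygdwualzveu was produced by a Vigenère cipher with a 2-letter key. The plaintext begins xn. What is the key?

Subtract each crib letter from the matching ciphertext letter (mod 26):
v(21)−x(23)=-2≡24 → y
w(22)−n(13)=9 → j

yj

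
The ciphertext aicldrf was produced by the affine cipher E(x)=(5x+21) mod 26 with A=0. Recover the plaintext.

bnrymuc

The inverse of 5 mod 26 is 21, since 5·21=105≡1. Apply D(y)=21·(y−21) mod 26:
a(0): 21·(0−21)=-441≡1 → b
i(8): 21·(8−21)=-273≡13 → n
c(2): 21·(2−21)=-399≡17 → r
l(11): 21·(11−21)=-210≡24 → y
d(3): 21·(3−21)=-378≡12 → m
r(17): 21·(17−21)=-84≡20 → u
f(5): 21·(5−21)=-336≡2 → c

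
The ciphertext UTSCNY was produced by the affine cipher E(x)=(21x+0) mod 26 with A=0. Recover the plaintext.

WRMKNQ

The inverse of 21 mod 26 is 5, since 21·5=105≡1. Apply D(y)=5·(y−0) mod 26:
U(20): 5·(20−0)=100≡22 → W
T(19): 5·(19−0)=95≡17 → R
S(18): 5·(18−0)=90≡12 → M
C(2): 5·(2−0)=10 → K
N(13): 5·(13−0)=65≡13 → N
Y(24): 5·(24−0)=120≡16 → Q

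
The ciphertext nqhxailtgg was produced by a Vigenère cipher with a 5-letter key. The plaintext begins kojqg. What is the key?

dcyhu

Subtract each crib letter from the matching ciphertext letter (mod 26):
n(13)−k(10)=3 → d
q(16)−o(14)=2 → c
h(7)−j(9)=-2≡24 → y
x(23)−q(16)=7 → h
a(0)−g(6)=-6≡20 → u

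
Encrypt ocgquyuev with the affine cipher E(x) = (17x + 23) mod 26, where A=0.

bfvjzpznq

o(14): 17·14+23=261≡1 → b
c(2): 17·2+23=57≡5 → f
g(6): 17·6+23=125≡21 → v
q(16): 17·16+23=295≡9 → j
u(20): 17·20+23=363≡25 → z
y(24): 17·24+23=431≡15 → p
u(20): 17·20+23=363≡25 → z
e(4): 17·4+23=91≡13 → n
v(21): 17·21+23=380≡16 → q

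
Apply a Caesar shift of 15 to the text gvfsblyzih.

g(6): 6+15=21 → v
v(21): 21+15=36≡10 → k
f(5): 5+15=20 → u
s(18): 18+15=33≡7 → h
b(1): 1+15=16 → q
l(11): 11+15=26≡0 → a
y(24): 24+15=39≡13 → n
z(25): 25+15=40≡14 → o
i(8): 8+15=23 → x
h(7): 7+15=22 → w

vkuhqanoxw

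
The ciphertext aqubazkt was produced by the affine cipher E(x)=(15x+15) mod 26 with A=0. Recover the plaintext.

The inverse of 15 mod 26 is 7, since 15·7=105≡1. Apply D(y)=7·(y−15) mod 26:
a(0): 7·(0−15)=-105≡25 → z
q(16): 7·(16−15)=7 → h
u(20): 7·(20−15)=35≡9 → j
b(1): 7·(1−15)=-98≡6 → g
a(0): 7·(0−15)=-105≡25 → z
z(25): 7·(25−15)=70≡18 → s
k(10): 7·(10−15)=-35≡17 → r
t(19): 7·(19−15)=28≡2 → c

zhjgzsrc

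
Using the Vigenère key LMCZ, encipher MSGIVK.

XEIHGW

Repeat the key across the message: LMCZLM
M(12)+L(11): 23 → X
S(18)+M(12): 30≡4 → E
G(6)+C(2): 8 → I
I(8)+Z(25): 33≡7 → H
V(21)+L(11): 32≡6 → G
K(10)+M(12): 22 → W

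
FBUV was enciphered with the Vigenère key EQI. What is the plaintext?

BLMR

Repeat the key across the ciphertext: EQIE
F(5)−E(4): 1 → B
B(1)−Q(16): -15≡11 → L
U(20)−I(8): 12 → M
V(21)−E(4): 17 → R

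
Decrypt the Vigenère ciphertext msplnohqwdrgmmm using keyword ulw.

Repeat the key across the ciphertext: ulwulwulwulwulw
m(12)−u(20): -8≡18 → s
s(18)−l(11): 7 → h
p(15)−w(22): -7≡19 → t
l(11)−u(20): -9≡17 → r
n(13)−l(11): 2 → c
o(14)−w(22): -8≡18 → s
h(7)−u(20): -13≡13 → n
q(16)−l(11): 5 → f
w(22)−w(22): 0 → a
d(3)−u(20): -17≡9 → j
r(17)−l(11): 6 → g
g(6)−w(22): -16≡10 → k
m(12)−u(20): -8≡18 → s
m(12)−l(11): 1 → b
m(12)−w(22): -10≡16 → q

shtrcsnfajgksbq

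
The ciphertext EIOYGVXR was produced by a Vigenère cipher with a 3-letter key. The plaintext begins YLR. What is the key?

GXX

Subtract each crib letter from the matching ciphertext letter (mod 26):
E(4)−Y(24)=-20≡6 → G
I(8)−L(11)=-3≡23 → X
O(14)−R(17)=-3≡23 → X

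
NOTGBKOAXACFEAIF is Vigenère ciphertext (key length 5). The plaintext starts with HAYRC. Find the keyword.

GOVPZ

Subtract each crib letter from the matching ciphertext letter (mod 26):
N(13)−H(7)=6 → G
O(14)−A(0)=14 → O
T(19)−Y(24)=-5≡21 → V
G(6)−R(17)=-11≡15 → P
B(1)−C(2)=-1≡25 → Z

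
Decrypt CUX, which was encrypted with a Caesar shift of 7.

VNQ

C(2): 2−7=-5≡21 → V
U(20): 20−7=13 → N
X(23): 23−7=16 → Q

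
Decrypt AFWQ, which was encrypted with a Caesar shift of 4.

A(0): 0−4=-4≡22 → W
F(5): 5−4=1 → B
W(22): 22−4=18 → S
Q(16): 16−4=12 → M

WBSM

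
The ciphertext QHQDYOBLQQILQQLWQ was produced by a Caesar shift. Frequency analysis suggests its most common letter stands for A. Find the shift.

16

The most frequent ciphertext letter is Q (appears 7 times).
Q is position 16; A is position 0.
Shift = 16.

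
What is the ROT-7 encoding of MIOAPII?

M(12): 12+7=19 → T
I(8): 8+7=15 → P
O(14): 14+7=21 → V
A(0): 0+7=7 → H
P(15): 15+7=22 → W
I(8): 8+7=15 → P
I(8): 8+7=15 → P

TPVHWPP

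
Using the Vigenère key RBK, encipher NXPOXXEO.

Repeat the key across the message: RBKRBKRB
N(13)+R(17): 30≡4 → E
X(23)+B(1): 24 → Y
P(15)+K(10): 25 → Z
O(14)+R(17): 31≡5 → F
X(23)+B(1): 24 → Y
X(23)+K(10): 33≡7 → H
E(4)+R(17): 21 → V
O(14)+B(1): 15 → P

EYZFYHVP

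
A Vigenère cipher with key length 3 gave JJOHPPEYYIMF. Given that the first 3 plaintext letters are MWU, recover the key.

Subtract each crib letter from the matching ciphertext letter (mod 26):
J(9)−M(12)=-3≡23 → X
J(9)−W(22)=-13≡13 → N
O(14)−U(20)=-6≡20 → U

XNU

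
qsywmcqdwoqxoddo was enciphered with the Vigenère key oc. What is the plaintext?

cqkuyacbimcvabpm

Repeat the key across the ciphertext: ococococococococ
q(16)−o(14): 2 → c
s(18)−c(2): 16 → q
y(24)−o(14): 10 → k
w(22)−c(2): 20 → u
m(12)−o(14): -2≡24 → y
c(2)−c(2): 0 → a
q(16)−o(14): 2 → c
d(3)−c(2): 1 → b
w(22)−o(14): 8 → i
o(14)−c(2): 12 → m
q(16)−o(14): 2 → c
x(23)−c(2): 21 → v
o(14)−o(14): 0 → a
d(3)−c(2): 1 → b
d(3)−o(14): -11≡15 → p
o(14)−c(2): 12 → m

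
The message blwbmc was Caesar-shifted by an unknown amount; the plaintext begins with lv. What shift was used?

16

From the crib: b(1)−l(11)=-10≡16, so the shift is 16.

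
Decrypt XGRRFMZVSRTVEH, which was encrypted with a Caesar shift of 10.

NWHHVCPLIHJLUX

X(23): 23−10=13 → N
G(6): 6−10=-4≡22 → W
R(17): 17−10=7 → H
R(17): 17−10=7 → H
F(5): 5−10=-5≡21 → V
M(12): 12−10=2 → C
Z(25): 25−10=15 → P
V(21): 21−10=11 → L
S(18): 18−10=8 → I
R(17): 17−10=7 → H
T(19): 19−10=9 → J
V(21): 21−10=11 → L
E(4): 4−10=-6≡20 → U
H(7): 7−10=-3≡23 → X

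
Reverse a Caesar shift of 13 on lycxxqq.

l(11): 11−13=-2≡24 → y
y(24): 24−13=11 → l
c(2): 2−13=-11≡15 → p
x(23): 23−13=10 → k
x(23): 23−13=10 → k
q(16): 16−13=3 → d
q(16): 16−13=3 → d

ylpkkdd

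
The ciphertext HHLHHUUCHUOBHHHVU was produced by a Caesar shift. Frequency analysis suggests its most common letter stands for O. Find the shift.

19

The most frequent ciphertext letter is H (appears 8 times).
H is position 7; O is position 14.
Shift = -7≡19.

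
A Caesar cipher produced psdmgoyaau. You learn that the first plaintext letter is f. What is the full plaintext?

From the crib: p(15)−f(5)=10, so the shift is 10.
Subtract 10 from each ciphertext letter:
p(15): 15−10=5 → f
s(18): 18−10=8 → i
d(3): 3−10=-7≡19 → t
m(12): 12−10=2 → c
g(6): 6−10=-4≡22 → w
o(14): 14−10=4 → e
y(24): 24−10=14 → o
a(0): 0−10=-10≡16 → q
a(0): 0−10=-10≡16 → q
u(20): 20−10=10 → k

fitcweoqqk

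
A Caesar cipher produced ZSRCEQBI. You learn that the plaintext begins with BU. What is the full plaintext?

BUTEGSDK

From the crib: Z(25)−B(1)=24, so the shift is 24.
Subtract 24 from each ciphertext letter:
Z(25): 25−24=1 → B
S(18): 18−24=-6≡20 → U
R(17): 17−24=-7≡19 → T
C(2): 2−24=-22≡4 → E
E(4): 4−24=-20≡6 → G
Q(16): 16−24=-8≡18 → S
B(1): 1−24=-23≡3 → D
I(8): 8−24=-16≡10 → K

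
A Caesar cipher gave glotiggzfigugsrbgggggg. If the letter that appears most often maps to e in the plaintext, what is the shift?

The most frequent ciphertext letter is g (appears 11 times).
g is position 6; e is position 4.
Shift = 2.

2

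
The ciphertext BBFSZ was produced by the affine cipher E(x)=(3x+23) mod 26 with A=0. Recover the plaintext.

The inverse of 3 mod 26 is 9, since 3·9=27≡1. Apply D(y)=9·(y−23) mod 26:
B(1): 9·(1−23)=-198≡10 → K
B(1): 9·(1−23)=-198≡10 → K
F(5): 9·(5−23)=-162≡20 → U
S(18): 9·(18−23)=-45≡7 → H
Z(25): 9·(25−23)=18 → S

KKUHS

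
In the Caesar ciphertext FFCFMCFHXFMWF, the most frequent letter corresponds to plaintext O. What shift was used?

The most frequent ciphertext letter is F (appears 6 times).
F is position 5; O is position 14.
Shift = -9≡17.

17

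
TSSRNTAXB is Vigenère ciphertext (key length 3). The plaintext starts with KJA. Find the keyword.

Subtract each crib letter from the matching ciphertext letter (mod 26):
T(19)−K(10)=9 → J
S(18)−J(9)=9 → J
S(18)−A(0)=18 → S

JJS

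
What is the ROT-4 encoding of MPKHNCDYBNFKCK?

QTOLRGHCFRJOGO

M(12): 12+4=16 → Q
P(15): 15+4=19 → T
K(10): 10+4=14 → O
H(7): 7+4=11 → L
N(13): 13+4=17 → R
C(2): 2+4=6 → G
D(3): 3+4=7 → H
Y(24): 24+4=28≡2 → C
B(1): 1+4=5 → F
N(13): 13+4=17 → R
F(5): 5+4=9 → J
K(10): 10+4=14 → O
C(2): 2+4=6 → G
K(10): 10+4=14 → O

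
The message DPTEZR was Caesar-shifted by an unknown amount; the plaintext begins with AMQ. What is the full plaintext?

From the crib: D(3)−A(0)=3, so the shift is 3.
Subtract 3 from each ciphertext letter:
D(3): 3−3=0 → A
P(15): 15−3=12 → M
T(19): 19−3=16 → Q
E(4): 4−3=1 → B
Z(25): 25−3=22 → W
R(17): 17−3=14 → O

AMQBWO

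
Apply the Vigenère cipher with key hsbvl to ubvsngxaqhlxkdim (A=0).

btwnynpblssplytt

Repeat the key across the message: hsbvlhsbvlhsbvlh
u(20)+h(7): 27≡1 → b
b(1)+s(18): 19 → t
v(21)+b(1): 22 → w
s(18)+v(21): 39≡13 → n
n(13)+l(11): 24 → y
g(6)+h(7): 13 → n
x(23)+s(18): 41≡15 → p
a(0)+b(1): 1 → b
q(16)+v(21): 37≡11 → l
h(7)+l(11): 18 → s
l(11)+h(7): 18 → s
x(23)+s(18): 41≡15 → p
k(10)+b(1): 11 → l
d(3)+v(21): 24 → y
i(8)+l(11): 19 → t
m(12)+h(7): 19 → t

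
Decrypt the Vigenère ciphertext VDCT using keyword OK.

HTOJ

Repeat the key across the ciphertext: OKOK
V(21)−O(14): 7 → H
D(3)−K(10): -7≡19 → T
C(2)−O(14): -12≡14 → O
T(19)−K(10): 9 → J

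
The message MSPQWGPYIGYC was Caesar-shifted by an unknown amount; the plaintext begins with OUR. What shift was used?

From the crib: M(12)−O(14)=-2≡24, so the shift is 24.

24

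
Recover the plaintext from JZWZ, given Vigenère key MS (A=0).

XHKH

Repeat the key across the ciphertext: MSMS
J(9)−M(12): -3≡23 → X
Z(25)−S(18): 7 → H
W(22)−M(12): 10 → K
Z(25)−S(18): 7 → H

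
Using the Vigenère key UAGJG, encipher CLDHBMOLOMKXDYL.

Repeat the key across the message: UAGJGUAGJGUAGJG
C(2)+U(20): 22 → W
L(11)+A(0): 11 → L
D(3)+G(6): 9 → J
H(7)+J(9): 16 → Q
B(1)+G(6): 7 → H
M(12)+U(20): 32≡6 → G
O(14)+A(0): 14 → O
L(11)+G(6): 17 → R
O(14)+J(9): 23 → X
M(12)+G(6): 18 → S
K(10)+U(20): 30≡4 → E
X(23)+A(0): 23 → X
D(3)+G(6): 9 → J
Y(24)+J(9): 33≡7 → H
L(11)+G(6): 17 → R

WLJQHGORXSEXJHR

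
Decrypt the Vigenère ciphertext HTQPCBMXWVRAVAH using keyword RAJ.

QTHYCSVXNERREAY

Repeat the key across the ciphertext: RAJRAJRAJRAJRAJ
H(7)−R(17): -10≡16 → Q
T(19)−A(0): 19 → T
Q(16)−J(9): 7 → H
P(15)−R(17): -2≡24 → Y
C(2)−A(0): 2 → C
B(1)−J(9): -8≡18 → S
M(12)−R(17): -5≡21 → V
X(23)−A(0): 23 → X
W(22)−J(9): 13 → N
V(21)−R(17): 4 → E
R(17)−A(0): 17 → R
A(0)−J(9): -9≡17 → R
V(21)−R(17): 4 → E
A(0)−A(0): 0 → A
H(7)−J(9): -2≡24 → Y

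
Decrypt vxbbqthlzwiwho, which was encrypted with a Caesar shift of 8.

v(21): 21−8=13 → n
x(23): 23−8=15 → p
b(1): 1−8=-7≡19 → t
b(1): 1−8=-7≡19 → t
q(16): 16−8=8 → i
t(19): 19−8=11 → l
h(7): 7−8=-1≡25 → z
l(11): 11−8=3 → d
z(25): 25−8=17 → r
w(22): 22−8=14 → o
i(8): 8−8=0 → a
w(22): 22−8=14 → o
h(7): 7−8=-1≡25 → z
o(14): 14−8=6 → g

npttilzdroaozg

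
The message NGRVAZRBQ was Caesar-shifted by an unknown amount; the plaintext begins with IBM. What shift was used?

5

From the crib: N(13)−I(8)=5, so the shift is 5.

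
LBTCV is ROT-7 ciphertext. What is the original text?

EUMVO

L(11): 11−7=4 → E
B(1): 1−7=-6≡20 → U
T(19): 19−7=12 → M
C(2): 2−7=-5≡21 → V
V(21): 21−7=14 → O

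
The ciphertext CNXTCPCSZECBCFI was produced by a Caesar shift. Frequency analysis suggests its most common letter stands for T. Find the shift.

9

The most frequent ciphertext letter is C (appears 5 times).
C is position 2; T is position 19.
Shift = -17≡9.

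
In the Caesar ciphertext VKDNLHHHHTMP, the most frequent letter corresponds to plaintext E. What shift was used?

The most frequent ciphertext letter is H (appears 4 times).
H is position 7; E is position 4.
Shift = 3.

3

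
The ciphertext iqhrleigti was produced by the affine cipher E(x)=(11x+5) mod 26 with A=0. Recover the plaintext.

fbmukhftgf

The inverse of 11 mod 26 is 19, since 11·19=209≡1. Apply D(y)=19·(y−5) mod 26:
i(8): 19·(8−5)=57≡5 → f
q(16): 19·(16−5)=209≡1 → b
h(7): 19·(7−5)=38≡12 → m
r(17): 19·(17−5)=228≡20 → u
l(11): 19·(11−5)=114≡10 → k
e(4): 19·(4−5)=-19≡7 → h
i(8): 19·(8−5)=57≡5 → f
g(6): 19·(6−5)=19 → t
t(19): 19·(19−5)=266≡6 → g
i(8): 19·(8−5)=57≡5 → f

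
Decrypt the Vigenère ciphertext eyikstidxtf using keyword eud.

Repeat the key across the ciphertext: eudeudeudeu
e(4)−e(4): 0 → a
y(24)−u(20): 4 → e
i(8)−d(3): 5 → f
k(10)−e(4): 6 → g
s(18)−u(20): -2≡24 → y
t(19)−d(3): 16 → q
i(8)−e(4): 4 → e
d(3)−u(20): -17≡9 → j
x(23)−d(3): 20 → u
t(19)−e(4): 15 → p
f(5)−u(20): -15≡11 → l

aefgyqejupl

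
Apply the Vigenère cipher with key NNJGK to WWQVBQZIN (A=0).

Repeat the key across the message: NNJGKNNJG
W(22)+N(13): 35≡9 → J
W(22)+N(13): 35≡9 → J
Q(16)+J(9): 25 → Z
V(21)+G(6): 27≡1 → B
B(1)+K(10): 11 → L
Q(16)+N(13): 29≡3 → D
Z(25)+N(13): 38≡12 → M
I(8)+J(9): 17 → R
N(13)+G(6): 19 → T

JJZBLDMRT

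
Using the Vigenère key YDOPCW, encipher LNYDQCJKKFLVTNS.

Repeat the key across the message: YDOPCWYDOPCWYDO
L(11)+Y(24): 35≡9 → J
N(13)+D(3): 16 → Q
Y(24)+O(14): 38≡12 → M
D(3)+P(15): 18 → S
Q(16)+C(2): 18 → S
C(2)+W(22): 24 → Y
J(9)+Y(24): 33≡7 → H
K(10)+D(3): 13 → N
K(10)+O(14): 24 → Y
F(5)+P(15): 20 → U
L(11)+C(2): 13 → N
V(21)+W(22): 43≡17 → R
T(19)+Y(24): 43≡17 → R
N(13)+D(3): 16 → Q
S(18)+O(14): 32≡6 → G

JQMSSYHNYUNRRQG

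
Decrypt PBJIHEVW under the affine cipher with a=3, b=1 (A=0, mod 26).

The inverse of 3 mod 26 is 9, since 3·9=27≡1. Apply D(y)=9·(y−1) mod 26:
P(15): 9·(15−1)=126≡22 → W
B(1): 9·(1−1)=0 → A
J(9): 9·(9−1)=72≡20 → U
I(8): 9·(8−1)=63≡11 → L
H(7): 9·(7−1)=54≡2 → C
E(4): 9·(4−1)=27≡1 → B
V(21): 9·(21−1)=180≡24 → Y
W(22): 9·(22−1)=189≡7 → H

WAULCBYH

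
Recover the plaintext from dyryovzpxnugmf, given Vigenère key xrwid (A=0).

ghvqlyitpkxpqx

Repeat the key across the ciphertext: xrwidxrwidxrwi
d(3)−x(23): -20≡6 → g
y(24)−r(17): 7 → h
r(17)−w(22): -5≡21 → v
y(24)−i(8): 16 → q
o(14)−d(3): 11 → l
v(21)−x(23): -2≡24 → y
z(25)−r(17): 8 → i
p(15)−w(22): -7≡19 → t
x(23)−i(8): 15 → p
n(13)−d(3): 10 → k
u(20)−x(23): -3≡23 → x
g(6)−r(17): -11≡15 → p
m(12)−w(22): -10≡16 → q
f(5)−i(8): -3≡23 → x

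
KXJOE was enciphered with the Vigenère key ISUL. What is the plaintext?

Repeat the key across the ciphertext: ISULI
K(10)−I(8): 2 → C
X(23)−S(18): 5 → F
J(9)−U(20): -11≡15 → P
O(14)−L(11): 3 → D
E(4)−I(8): -4≡22 → W

CFPDW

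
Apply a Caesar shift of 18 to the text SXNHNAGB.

S(18): 18+18=36≡10 → K
X(23): 23+18=41≡15 → P
N(13): 13+18=31≡5 → F
H(7): 7+18=25 → Z
N(13): 13+18=31≡5 → F
A(0): 0+18=18 → S
G(6): 6+18=24 → Y
B(1): 1+18=19 → T

KPFZFSYT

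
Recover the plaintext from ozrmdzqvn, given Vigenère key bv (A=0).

neqrcepam

Repeat the key across the ciphertext: bvbvbvbvb
o(14)−b(1): 13 → n
z(25)−v(21): 4 → e
r(17)−b(1): 16 → q
m(12)−v(21): -9≡17 → r
d(3)−b(1): 2 → c
z(25)−v(21): 4 → e
q(16)−b(1): 15 → p
v(21)−v(21): 0 → a
n(13)−b(1): 12 → m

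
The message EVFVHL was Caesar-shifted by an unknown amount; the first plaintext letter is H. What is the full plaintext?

HYIYKO

From the crib: E(4)−H(7)=-3≡23, so the shift is 23.
Subtract 23 from each ciphertext letter:
E(4): 4−23=-19≡7 → H
V(21): 21−23=-2≡24 → Y
F(5): 5−23=-18≡8 → I
V(21): 21−23=-2≡24 → Y
H(7): 7−23=-16≡10 → K
L(11): 11−23=-12≡14 → O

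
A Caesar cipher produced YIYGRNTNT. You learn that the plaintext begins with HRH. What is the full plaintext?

HRHPAWCWC

From the crib: Y(24)−H(7)=17, so the shift is 17.
Subtract 17 from each ciphertext letter:
Y(24): 24−17=7 → H
I(8): 8−17=-9≡17 → R
Y(24): 24−17=7 → H
G(6): 6−17=-11≡15 → P
R(17): 17−17=0 → A
N(13): 13−17=-4≡22 → W
T(19): 19−17=2 → C
N(13): 13−17=-4≡22 → W
T(19): 19−17=2 → C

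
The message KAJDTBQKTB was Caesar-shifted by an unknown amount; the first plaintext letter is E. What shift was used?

6

From the crib: K(10)−E(4)=6, so the shift is 6.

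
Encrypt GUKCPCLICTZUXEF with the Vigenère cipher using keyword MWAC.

SQKEBYLKOPZWJAF

Repeat the key across the message: MWACMWACMWACMWA
G(6)+M(12): 18 → S
U(20)+W(22): 42≡16 → Q
K(10)+A(0): 10 → K
C(2)+C(2): 4 → E
P(15)+M(12): 27≡1 → B
C(2)+W(22): 24 → Y
L(11)+A(0): 11 → L
I(8)+C(2): 10 → K
C(2)+M(12): 14 → O
T(19)+W(22): 41≡15 → P
Z(25)+A(0): 25 → Z
U(20)+C(2): 22 → W
X(23)+M(12): 35≡9 → J
E(4)+W(22): 26≡0 → A
F(5)+A(0): 5 → F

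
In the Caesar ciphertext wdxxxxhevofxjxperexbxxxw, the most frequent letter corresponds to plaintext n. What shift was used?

The most frequent ciphertext letter is x (appears 10 times).
x is position 23; n is position 13.
Shift = 10.

10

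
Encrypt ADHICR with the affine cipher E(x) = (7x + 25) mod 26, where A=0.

ZUWDNO

A(0): 7·0+25=25 → Z
D(3): 7·3+25=46≡20 → U
H(7): 7·7+25=74≡22 → W
I(8): 7·8+25=81≡3 → D
C(2): 7·2+25=39≡13 → N
R(17): 7·17+25=144≡14 → O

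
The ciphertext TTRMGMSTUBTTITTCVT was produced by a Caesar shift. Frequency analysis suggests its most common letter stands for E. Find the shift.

15

The most frequent ciphertext letter is T (appears 8 times).
T is position 19; E is position 4.
Shift = 15.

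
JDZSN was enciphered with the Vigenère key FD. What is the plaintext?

EAUPI

Repeat the key across the ciphertext: FDFDF
J(9)−F(5): 4 → E
D(3)−D(3): 0 → A
Z(25)−F(5): 20 → U
S(18)−D(3): 15 → P
N(13)−F(5): 8 → I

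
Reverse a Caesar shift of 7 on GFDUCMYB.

ZYWNVFRU

G(6): 6−7=-1≡25 → Z
F(5): 5−7=-2≡24 → Y
D(3): 3−7=-4≡22 → W
U(20): 20−7=13 → N
C(2): 2−7=-5≡21 → V
M(12): 12−7=5 → F
Y(24): 24−7=17 → R
B(1): 1−7=-6≡20 → U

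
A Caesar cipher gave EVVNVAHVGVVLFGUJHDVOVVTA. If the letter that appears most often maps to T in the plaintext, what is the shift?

The most frequent ciphertext letter is V (appears 9 times).
V is position 21; T is position 19.
Shift = 2.

2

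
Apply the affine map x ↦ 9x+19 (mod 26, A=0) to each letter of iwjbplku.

i(8): 9·8+19=91≡13 → n
w(22): 9·22+19=217≡9 → j
j(9): 9·9+19=100≡22 → w
b(1): 9·1+19=28≡2 → c
p(15): 9·15+19=154≡24 → y
l(11): 9·11+19=118≡14 → o
k(10): 9·10+19=109≡5 → f
u(20): 9·20+19=199≡17 → r

njwcyofr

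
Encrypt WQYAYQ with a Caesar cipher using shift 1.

W(22): 22+1=23 → X
Q(16): 16+1=17 → R
Y(24): 24+1=25 → Z
A(0): 0+1=1 → B
Y(24): 24+1=25 → Z
Q(16): 16+1=17 → R

XRZBZR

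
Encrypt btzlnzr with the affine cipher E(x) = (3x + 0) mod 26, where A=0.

dfxhnxz

b(1): 3·1+0=3 → d
t(19): 3·19+0=57≡5 → f
z(25): 3·25+0=75≡23 → x
l(11): 3·11+0=33≡7 → h
n(13): 3·13+0=39≡13 → n
z(25): 3·25+0=75≡23 → x
r(17): 3·17+0=51≡25 → z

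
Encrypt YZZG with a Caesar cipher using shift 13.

Y(24): 24+13=37≡11 → L
Z(25): 25+13=38≡12 → M
Z(25): 25+13=38≡12 → M
G(6): 6+13=19 → T

LMMT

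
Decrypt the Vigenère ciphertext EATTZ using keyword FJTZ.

ZRAUU

Repeat the key across the ciphertext: FJTZF
E(4)−F(5): -1≡25 → Z
A(0)−J(9): -9≡17 → R
T(19)−T(19): 0 → A
T(19)−Z(25): -6≡20 → U
Z(25)−F(5): 20 → U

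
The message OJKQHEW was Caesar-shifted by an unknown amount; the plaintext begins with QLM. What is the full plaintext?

From the crib: O(14)−Q(16)=-2≡24, so the shift is 24.
Subtract 24 from each ciphertext letter:
O(14): 14−24=-10≡16 → Q
J(9): 9−24=-15≡11 → L
K(10): 10−24=-14≡12 → M
Q(16): 16−24=-8≡18 → S
H(7): 7−24=-17≡9 → J
E(4): 4−24=-20≡6 → G
W(22): 22−24=-2≡24 → Y

QLMSJGY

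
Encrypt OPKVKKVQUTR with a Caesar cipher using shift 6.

UVQBQQBWAZX

O(14): 14+6=20 → U
P(15): 15+6=21 → V
K(10): 10+6=16 → Q
V(21): 21+6=27≡1 → B
K(10): 10+6=16 → Q
K(10): 10+6=16 → Q
V(21): 21+6=27≡1 → B
Q(16): 16+6=22 → W
U(20): 20+6=26≡0 → A
T(19): 19+6=25 → Z
R(17): 17+6=23 → X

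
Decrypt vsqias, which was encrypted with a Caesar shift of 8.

nkiask

v(21): 21−8=13 → n
s(18): 18−8=10 → k
q(16): 16−8=8 → i
i(8): 8−8=0 → a
a(0): 0−8=-8≡18 → s
s(18): 18−8=10 → k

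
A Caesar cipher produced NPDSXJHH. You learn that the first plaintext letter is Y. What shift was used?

15

From the crib: N(13)−Y(24)=-11≡15, so the shift is 15.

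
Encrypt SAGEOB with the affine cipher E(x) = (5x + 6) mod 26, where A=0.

S(18): 5·18+6=96≡18 → S
A(0): 5·0+6=6 → G
G(6): 5·6+6=36≡10 → K
E(4): 5·4+6=26≡0 → A
O(14): 5·14+6=76≡24 → Y
B(1): 5·1+6=11 → L

SGKAYL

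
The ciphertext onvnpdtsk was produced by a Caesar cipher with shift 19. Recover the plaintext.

vucuwkazr

o(14): 14−19=-5≡21 → v
n(13): 13−19=-6≡20 → u
v(21): 21−19=2 → c
n(13): 13−19=-6≡20 → u
p(15): 15−19=-4≡22 → w
d(3): 3−19=-16≡10 → k
t(19): 19−19=0 → a
s(18): 18−19=-1≡25 → z
k(10): 10−19=-9≡17 → r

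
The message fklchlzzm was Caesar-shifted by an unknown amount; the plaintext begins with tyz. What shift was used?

12

From the crib: f(5)−t(19)=-14≡12, so the shift is 12.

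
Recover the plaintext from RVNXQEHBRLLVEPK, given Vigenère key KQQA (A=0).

HFXXGORBHVVVUZU

Repeat the key across the ciphertext: KQQAKQQAKQQAKQQ
R(17)−K(10): 7 → H
V(21)−Q(16): 5 → F
N(13)−Q(16): -3≡23 → X
X(23)−A(0): 23 → X
Q(16)−K(10): 6 → G
E(4)−Q(16): -12≡14 → O
H(7)−Q(16): -9≡17 → R
B(1)−A(0): 1 → B
R(17)−K(10): 7 → H
L(11)−Q(16): -5≡21 → V
L(11)−Q(16): -5≡21 → V
V(21)−A(0): 21 → V
E(4)−K(10): -6≡20 → U
P(15)−Q(16): -1≡25 → Z
K(10)−Q(16): -6≡20 → U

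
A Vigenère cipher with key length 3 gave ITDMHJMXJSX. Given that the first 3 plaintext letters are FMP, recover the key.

DHO

Subtract each crib letter from the matching ciphertext letter (mod 26):
I(8)−F(5)=3 → D
T(19)−M(12)=7 → H
D(3)−P(15)=-12≡14 → O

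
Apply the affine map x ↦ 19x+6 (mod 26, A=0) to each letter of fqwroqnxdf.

f(5): 19·5+6=101≡23 → x
q(16): 19·16+6=310≡24 → y
w(22): 19·22+6=424≡8 → i
r(17): 19·17+6=329≡17 → r
o(14): 19·14+6=272≡12 → m
q(16): 19·16+6=310≡24 → y
n(13): 19·13+6=253≡19 → t
x(23): 19·23+6=443≡1 → b
d(3): 19·3+6=63≡11 → l
f(5): 19·5+6=101≡23 → x

xyirmytblx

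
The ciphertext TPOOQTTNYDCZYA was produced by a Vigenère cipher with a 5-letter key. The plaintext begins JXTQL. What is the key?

KSVYF

Subtract each crib letter from the matching ciphertext letter (mod 26):
T(19)−J(9)=10 → K
P(15)−X(23)=-8≡18 → S
O(14)−T(19)=-5≡21 → V
O(14)−Q(16)=-2≡24 → Y
Q(16)−L(11)=5 → F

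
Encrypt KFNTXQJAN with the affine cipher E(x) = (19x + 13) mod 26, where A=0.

VEAKIFCNA

K(10): 19·10+13=203≡21 → V
F(5): 19·5+13=108≡4 → E
N(13): 19·13+13=260≡0 → A
T(19): 19·19+13=374≡10 → K
X(23): 19·23+13=450≡8 → I
Q(16): 19·16+13=317≡5 → F
J(9): 19·9+13=184≡2 → C
A(0): 19·0+13=13 → N
N(13): 19·13+13=260≡0 → A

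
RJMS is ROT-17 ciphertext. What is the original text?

R(17): 17−17=0 → A
J(9): 9−17=-8≡18 → S
M(12): 12−17=-5≡21 → V
S(18): 18−17=1 → B

ASVB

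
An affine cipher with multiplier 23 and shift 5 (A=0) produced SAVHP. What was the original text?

NTMIO

The inverse of 23 mod 26 is 17, since 23·17=391≡1. Apply D(y)=17·(y−5) mod 26:
S(18): 17·(18−5)=221≡13 → N
A(0): 17·(0−5)=-85≡19 → T
V(21): 17·(21−5)=272≡12 → M
H(7): 17·(7−5)=34≡8 → I
P(15): 17·(15−5)=170≡14 → O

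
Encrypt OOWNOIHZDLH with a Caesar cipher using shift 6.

UUCTUONFJRN

O(14): 14+6=20 → U
O(14): 14+6=20 → U
W(22): 22+6=28≡2 → C
N(13): 13+6=19 → T
O(14): 14+6=20 → U
I(8): 8+6=14 → O
H(7): 7+6=13 → N
Z(25): 25+6=31≡5 → F
D(3): 3+6=9 → J
L(11): 11+6=17 → R
H(7): 7+6=13 → N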